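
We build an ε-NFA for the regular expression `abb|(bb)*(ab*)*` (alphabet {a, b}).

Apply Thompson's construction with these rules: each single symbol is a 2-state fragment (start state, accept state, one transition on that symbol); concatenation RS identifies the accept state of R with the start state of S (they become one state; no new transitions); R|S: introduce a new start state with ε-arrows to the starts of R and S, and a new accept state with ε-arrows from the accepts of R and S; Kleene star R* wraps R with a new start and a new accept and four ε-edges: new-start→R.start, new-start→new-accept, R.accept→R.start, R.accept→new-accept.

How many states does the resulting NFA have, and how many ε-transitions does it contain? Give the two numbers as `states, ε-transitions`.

17, 16

Building bottom-up:
Each of the 7 symbol leaves contributes 2 states and 0 ε-transitions.
  abb — 4 states, 0 ε-transitions
  bb — 3 states, 0 ε-transitions
  (bb)* — 5 states, 4 ε-transitions
  b* — 4 states, 4 ε-transitions
  ab* — 5 states, 4 ε-transitions
  (ab*)* — 7 states, 8 ε-transitions
  (bb)*(ab*)* — 11 states, 12 ε-transitions
  abb|(bb)*(ab*)* — 17 states, 16 ε-transitions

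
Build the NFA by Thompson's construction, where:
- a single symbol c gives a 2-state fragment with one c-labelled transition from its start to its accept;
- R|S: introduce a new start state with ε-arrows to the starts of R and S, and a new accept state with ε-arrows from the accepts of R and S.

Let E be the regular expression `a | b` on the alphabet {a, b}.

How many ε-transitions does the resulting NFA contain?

4

By structural recursion:
Each of the 2 symbol leaves contributes 0 ε-transitions.
  a | b — 4 ε-transitions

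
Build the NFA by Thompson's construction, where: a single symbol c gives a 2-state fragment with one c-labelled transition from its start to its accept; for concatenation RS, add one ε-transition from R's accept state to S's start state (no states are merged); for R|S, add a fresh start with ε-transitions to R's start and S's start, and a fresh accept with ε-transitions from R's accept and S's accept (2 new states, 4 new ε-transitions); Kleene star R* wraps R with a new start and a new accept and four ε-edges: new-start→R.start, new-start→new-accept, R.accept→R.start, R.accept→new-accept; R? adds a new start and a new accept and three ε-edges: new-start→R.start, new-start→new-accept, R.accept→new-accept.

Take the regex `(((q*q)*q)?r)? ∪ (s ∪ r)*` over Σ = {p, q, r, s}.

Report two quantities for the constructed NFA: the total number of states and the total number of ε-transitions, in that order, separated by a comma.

26, 29

Per subexpression:
Each of the 6 symbol leaves contributes 2 states and 0 ε-transitions.
  q* = 4 states, 4 ε-transitions
  q*q = 6 states, 5 ε-transitions
  (q*q)* = 8 states, 9 ε-transitions
  (q*q)*q = 10 states, 10 ε-transitions
  ((q*q)*q)? = 12 states, 13 ε-transitions
  ((q*q)*q)?r = 14 states, 14 ε-transitions
  (((q*q)*q)?r)? = 16 states, 17 ε-transitions
  s ∪ r = 6 states, 4 ε-transitions
  (s ∪ r)* = 8 states, 8 ε-transitions
  (((q*q)*q)?r)? ∪ (s ∪ r)* = 26 states, 29 ε-transitions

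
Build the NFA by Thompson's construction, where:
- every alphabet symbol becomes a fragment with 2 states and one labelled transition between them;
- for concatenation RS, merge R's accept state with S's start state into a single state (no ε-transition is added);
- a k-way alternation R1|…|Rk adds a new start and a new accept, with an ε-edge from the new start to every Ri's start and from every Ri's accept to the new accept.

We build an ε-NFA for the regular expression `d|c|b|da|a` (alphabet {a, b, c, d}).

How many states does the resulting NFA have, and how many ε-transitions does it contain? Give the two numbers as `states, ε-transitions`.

13, 10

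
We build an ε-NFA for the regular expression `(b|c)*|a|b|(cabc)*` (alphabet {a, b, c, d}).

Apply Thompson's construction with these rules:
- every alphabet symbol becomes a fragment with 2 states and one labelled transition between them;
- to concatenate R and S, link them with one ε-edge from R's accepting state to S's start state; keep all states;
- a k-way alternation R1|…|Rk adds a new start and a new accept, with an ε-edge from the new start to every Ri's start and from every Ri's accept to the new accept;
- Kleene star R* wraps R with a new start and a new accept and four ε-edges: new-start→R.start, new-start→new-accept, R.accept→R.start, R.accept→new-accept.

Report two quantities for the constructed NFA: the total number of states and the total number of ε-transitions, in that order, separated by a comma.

24, 23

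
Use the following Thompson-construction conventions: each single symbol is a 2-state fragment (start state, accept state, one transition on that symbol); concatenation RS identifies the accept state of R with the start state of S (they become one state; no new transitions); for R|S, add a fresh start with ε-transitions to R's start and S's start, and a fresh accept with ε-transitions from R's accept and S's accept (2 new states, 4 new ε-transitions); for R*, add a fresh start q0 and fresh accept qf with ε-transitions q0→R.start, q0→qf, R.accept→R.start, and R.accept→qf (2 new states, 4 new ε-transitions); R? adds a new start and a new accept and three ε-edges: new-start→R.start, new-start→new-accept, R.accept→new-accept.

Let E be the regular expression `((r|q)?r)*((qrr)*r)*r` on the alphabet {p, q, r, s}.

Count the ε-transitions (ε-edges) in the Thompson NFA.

By structural recursion:
Each of the 8 symbol leaves contributes 0 ε-transitions.
  r|q → 4 ε-transitions
  (r|q)? → 7 ε-transitions
  (r|q)?r → 7 ε-transitions
  ((r|q)?r)* → 11 ε-transitions
  qrr → 0 ε-transitions
  (qrr)* → 4 ε-transitions
  (qrr)*r → 4 ε-transitions
  ((qrr)*r)* → 8 ε-transitions
  ((r|q)?r)*((qrr)*r)*r → 19 ε-transitions

19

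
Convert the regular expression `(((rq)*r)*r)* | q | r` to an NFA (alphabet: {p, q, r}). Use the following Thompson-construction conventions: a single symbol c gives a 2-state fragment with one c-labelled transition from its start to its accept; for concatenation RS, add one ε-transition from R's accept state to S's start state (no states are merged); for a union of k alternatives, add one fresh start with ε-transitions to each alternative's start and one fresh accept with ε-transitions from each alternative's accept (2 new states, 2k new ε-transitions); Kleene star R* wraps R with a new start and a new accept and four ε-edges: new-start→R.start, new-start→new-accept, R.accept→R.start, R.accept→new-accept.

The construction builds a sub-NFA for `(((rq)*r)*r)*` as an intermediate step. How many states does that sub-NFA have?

14

Fragment for `(((rq)*r)*r)*`:
Each of the 4 symbol leaves contributes a 2-state fragment.
  rq — 4 states
  (rq)* — 6 states
  (rq)*r — 8 states
  ((rq)*r)* — 10 states
  ((rq)*r)*r — 12 states
  (((rq)*r)*r)* — 14 states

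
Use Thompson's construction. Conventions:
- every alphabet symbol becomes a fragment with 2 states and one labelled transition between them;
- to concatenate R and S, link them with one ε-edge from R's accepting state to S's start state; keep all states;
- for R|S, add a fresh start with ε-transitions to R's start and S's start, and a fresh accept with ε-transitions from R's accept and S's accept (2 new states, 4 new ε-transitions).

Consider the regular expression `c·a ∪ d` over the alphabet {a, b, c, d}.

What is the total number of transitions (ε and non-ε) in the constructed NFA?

8

Recursing over subexpressions:
Each of the 3 symbol leaves contributes 1 transition (1 symbol, 0 ε).
  c·a → 3 transitions (2 symbol, 1 ε)
  c·a ∪ d → 8 transitions (3 symbol, 5 ε)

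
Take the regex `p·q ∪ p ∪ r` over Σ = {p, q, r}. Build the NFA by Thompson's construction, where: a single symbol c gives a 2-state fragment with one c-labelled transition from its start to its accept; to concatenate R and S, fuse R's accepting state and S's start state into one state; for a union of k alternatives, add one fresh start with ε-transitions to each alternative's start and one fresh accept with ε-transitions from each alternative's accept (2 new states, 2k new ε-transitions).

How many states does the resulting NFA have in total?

9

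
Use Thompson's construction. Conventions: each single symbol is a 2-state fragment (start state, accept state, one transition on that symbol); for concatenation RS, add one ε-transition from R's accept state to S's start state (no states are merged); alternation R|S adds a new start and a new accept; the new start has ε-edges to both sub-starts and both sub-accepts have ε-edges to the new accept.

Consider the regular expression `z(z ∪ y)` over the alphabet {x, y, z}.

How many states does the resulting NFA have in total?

Recursing over subexpressions:
Each of the 3 symbol leaves contributes a 2-state fragment.
  z ∪ y : 6 states
  z(z ∪ y) : 8 states

8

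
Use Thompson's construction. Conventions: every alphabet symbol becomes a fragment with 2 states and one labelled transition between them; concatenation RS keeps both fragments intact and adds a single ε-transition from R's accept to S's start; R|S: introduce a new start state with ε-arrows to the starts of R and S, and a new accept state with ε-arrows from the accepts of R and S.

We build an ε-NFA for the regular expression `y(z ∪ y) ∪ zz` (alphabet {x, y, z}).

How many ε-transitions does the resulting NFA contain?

10

Bottom-up over the parse tree:
Each of the 5 symbol leaves contributes 0 ε-transitions.
  z ∪ y → 4 ε-transitions
  y(z ∪ y) → 5 ε-transitions
  zz → 1 ε-transition
  y(z ∪ y) ∪ zz → 10 ε-transitions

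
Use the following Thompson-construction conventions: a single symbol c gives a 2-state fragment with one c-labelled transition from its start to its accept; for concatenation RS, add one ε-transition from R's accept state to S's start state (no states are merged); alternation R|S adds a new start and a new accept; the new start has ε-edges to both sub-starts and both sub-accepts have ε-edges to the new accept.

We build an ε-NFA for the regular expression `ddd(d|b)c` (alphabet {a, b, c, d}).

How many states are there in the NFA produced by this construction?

By structural recursion:
Each of the 6 symbol leaves contributes a 2-state fragment.
  d|b → 6 states
  ddd(d|b)c → 14 states

14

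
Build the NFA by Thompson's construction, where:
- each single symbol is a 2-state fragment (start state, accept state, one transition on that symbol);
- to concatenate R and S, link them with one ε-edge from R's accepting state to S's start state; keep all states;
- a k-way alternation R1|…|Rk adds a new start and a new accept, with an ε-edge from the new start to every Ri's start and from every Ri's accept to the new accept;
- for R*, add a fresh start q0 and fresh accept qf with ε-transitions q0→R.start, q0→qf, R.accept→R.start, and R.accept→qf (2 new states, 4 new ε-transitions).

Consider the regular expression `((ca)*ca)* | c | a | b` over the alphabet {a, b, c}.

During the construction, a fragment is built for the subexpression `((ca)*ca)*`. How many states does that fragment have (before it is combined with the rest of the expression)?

12

Fragment for `((ca)*ca)*`:
Each of the 4 symbol leaves contributes a 2-state fragment.
  ca = 4 states
  (ca)* = 6 states
  (ca)*ca = 10 states
  ((ca)*ca)* = 12 states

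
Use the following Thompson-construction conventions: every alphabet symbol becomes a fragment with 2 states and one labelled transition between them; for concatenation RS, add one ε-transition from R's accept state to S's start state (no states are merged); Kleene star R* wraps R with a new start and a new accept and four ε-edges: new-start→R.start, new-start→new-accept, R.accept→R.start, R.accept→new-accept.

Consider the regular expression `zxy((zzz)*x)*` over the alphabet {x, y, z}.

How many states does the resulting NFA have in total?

18

Bottom-up over the parse tree:
Each of the 7 symbol leaves contributes a 2-state fragment.
  zzz : 6 states
  (zzz)* : 8 states
  (zzz)*x : 10 states
  ((zzz)*x)* : 12 states
  zxy((zzz)*x)* : 18 states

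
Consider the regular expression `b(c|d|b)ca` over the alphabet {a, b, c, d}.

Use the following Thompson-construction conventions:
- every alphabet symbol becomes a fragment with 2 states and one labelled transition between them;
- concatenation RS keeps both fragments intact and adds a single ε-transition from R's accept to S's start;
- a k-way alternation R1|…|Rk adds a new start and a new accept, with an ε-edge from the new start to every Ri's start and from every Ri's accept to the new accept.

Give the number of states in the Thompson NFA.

Building bottom-up:
Each of the 6 symbol leaves contributes a 2-state fragment.
  c|d|b → 8 states
  b(c|d|b)ca → 14 states

14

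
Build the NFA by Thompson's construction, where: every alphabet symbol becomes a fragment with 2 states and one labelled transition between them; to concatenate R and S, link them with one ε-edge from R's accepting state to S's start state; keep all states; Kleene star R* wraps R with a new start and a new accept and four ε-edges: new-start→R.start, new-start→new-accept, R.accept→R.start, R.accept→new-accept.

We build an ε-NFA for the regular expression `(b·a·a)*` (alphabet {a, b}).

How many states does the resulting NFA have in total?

8

Bottom-up over the parse tree:
Each of the 3 symbol leaves contributes a 2-state fragment.
  b·a·a — 6 states
  (b·a·a)* — 8 states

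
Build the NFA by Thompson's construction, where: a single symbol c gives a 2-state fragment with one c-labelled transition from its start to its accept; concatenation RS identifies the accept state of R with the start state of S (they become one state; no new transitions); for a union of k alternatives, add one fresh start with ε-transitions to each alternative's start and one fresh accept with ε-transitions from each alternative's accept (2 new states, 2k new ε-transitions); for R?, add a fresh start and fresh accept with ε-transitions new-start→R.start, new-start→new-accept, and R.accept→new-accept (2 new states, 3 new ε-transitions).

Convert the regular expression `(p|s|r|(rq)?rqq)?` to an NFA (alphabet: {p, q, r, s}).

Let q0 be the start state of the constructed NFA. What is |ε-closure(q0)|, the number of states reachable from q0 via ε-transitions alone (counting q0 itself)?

Compute the ε-closure size of each fragment's start state recursively; a symbol fragment's start has no outgoing ε-edge, so its closure is just itself (size 1).
  rq → same as the first factor's closure: |ε-closure| = 1
  (rq)? → new start has ε-edges to the inner start and to the new accept, so |ε-closure| = 2 + 1 = 3
  (rq)?rqq → the left operand accepts ε, so the closure extends into the next operand (the shared merged state is already counted); |ε-closure| = 3 + (1−1) = 3
  p|s|r|(rq)?rqq → new start ε-reaches every alternative's start; none of them accept ε, so the new accept is not reached: |ε-closure| = 1 + 1 + 1 + 1 + 3 = 7
  (p|s|r|(rq)?rqq)? → |ε-closure| = 1 (new start) + 7 (body) + 1 (new accept, via ε) = 9

9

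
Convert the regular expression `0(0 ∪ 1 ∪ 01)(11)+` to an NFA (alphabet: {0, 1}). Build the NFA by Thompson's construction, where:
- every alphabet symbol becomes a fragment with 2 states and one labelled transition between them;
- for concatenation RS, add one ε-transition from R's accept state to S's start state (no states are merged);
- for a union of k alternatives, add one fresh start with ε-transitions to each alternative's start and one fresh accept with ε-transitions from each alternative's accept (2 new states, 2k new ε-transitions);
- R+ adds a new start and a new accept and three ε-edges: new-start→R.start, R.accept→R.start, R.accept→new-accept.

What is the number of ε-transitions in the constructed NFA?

Bottom-up over the parse tree:
Each of the 7 symbol leaves contributes 0 ε-transitions.
  01 = 1 ε-transition
  0 ∪ 1 ∪ 01 = 7 ε-transitions
  11 = 1 ε-transition
  (11)+ = 4 ε-transitions
  0(0 ∪ 1 ∪ 01)(11)+ = 13 ε-transitions

13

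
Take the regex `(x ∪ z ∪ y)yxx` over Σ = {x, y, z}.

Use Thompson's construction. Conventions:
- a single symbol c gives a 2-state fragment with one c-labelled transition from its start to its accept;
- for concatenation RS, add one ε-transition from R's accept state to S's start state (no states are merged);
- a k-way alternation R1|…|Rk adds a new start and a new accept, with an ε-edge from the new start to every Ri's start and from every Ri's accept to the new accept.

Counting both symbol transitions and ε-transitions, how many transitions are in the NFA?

Bottom-up over the parse tree:
Each of the 6 symbol leaves contributes 1 transition (1 symbol, 0 ε).
  x ∪ z ∪ y — 9 transitions (3 symbol, 6 ε)
  (x ∪ z ∪ y)yxx — 15 transitions (6 symbol, 9 ε)

15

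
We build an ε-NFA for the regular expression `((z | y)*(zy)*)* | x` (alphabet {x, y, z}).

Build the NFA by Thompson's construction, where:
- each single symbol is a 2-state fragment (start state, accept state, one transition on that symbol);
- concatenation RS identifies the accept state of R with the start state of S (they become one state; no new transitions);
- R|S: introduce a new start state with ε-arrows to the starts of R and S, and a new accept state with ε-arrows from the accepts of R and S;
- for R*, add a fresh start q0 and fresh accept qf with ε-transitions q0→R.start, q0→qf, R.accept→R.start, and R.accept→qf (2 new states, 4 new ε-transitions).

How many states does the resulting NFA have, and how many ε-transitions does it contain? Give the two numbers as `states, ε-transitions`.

Building bottom-up:
Each of the 5 symbol leaves contributes 2 states and 0 ε-transitions.
  z | y → 6 states, 4 ε-transitions
  (z | y)* → 8 states, 8 ε-transitions
  zy → 3 states, 0 ε-transitions
  (zy)* → 5 states, 4 ε-transitions
  (z | y)*(zy)* → 12 states, 12 ε-transitions
  ((z | y)*(zy)*)* → 14 states, 16 ε-transitions
  ((z | y)*(zy)*)* | x → 18 states, 20 ε-transitions

18, 20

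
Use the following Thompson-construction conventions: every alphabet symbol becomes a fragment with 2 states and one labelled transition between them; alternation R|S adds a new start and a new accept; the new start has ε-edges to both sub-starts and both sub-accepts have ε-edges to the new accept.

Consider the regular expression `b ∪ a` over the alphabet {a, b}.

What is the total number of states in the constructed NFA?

By structural recursion:
Each of the 2 symbol leaves contributes a 2-state fragment.
  b ∪ a = 6 states

6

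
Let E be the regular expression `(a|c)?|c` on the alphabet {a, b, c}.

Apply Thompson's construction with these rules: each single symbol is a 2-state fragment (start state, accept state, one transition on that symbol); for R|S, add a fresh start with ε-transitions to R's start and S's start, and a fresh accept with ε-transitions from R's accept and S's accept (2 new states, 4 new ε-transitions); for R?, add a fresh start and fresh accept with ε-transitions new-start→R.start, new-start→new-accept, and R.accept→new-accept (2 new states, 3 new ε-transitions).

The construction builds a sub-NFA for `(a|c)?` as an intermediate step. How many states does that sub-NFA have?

8

Fragment for `(a|c)?`:
Each of the 2 symbol leaves contributes a 2-state fragment.
  a|c — 6 states
  (a|c)? — 8 states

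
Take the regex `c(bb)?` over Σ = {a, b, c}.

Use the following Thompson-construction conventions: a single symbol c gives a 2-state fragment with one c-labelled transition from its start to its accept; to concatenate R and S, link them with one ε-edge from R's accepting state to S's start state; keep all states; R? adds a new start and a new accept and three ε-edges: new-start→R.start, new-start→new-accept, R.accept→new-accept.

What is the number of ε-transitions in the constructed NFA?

5

Building bottom-up:
Each of the 3 symbol leaves contributes 0 ε-transitions.
  bb → 1 ε-transition
  (bb)? → 4 ε-transitions
  c(bb)? → 5 ε-transitions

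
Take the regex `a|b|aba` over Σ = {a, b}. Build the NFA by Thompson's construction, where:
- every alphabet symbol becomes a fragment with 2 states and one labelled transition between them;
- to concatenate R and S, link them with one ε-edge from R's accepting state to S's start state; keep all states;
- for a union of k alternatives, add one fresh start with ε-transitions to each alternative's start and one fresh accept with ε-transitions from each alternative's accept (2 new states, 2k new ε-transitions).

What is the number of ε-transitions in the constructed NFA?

Building bottom-up:
Each of the 5 symbol leaves contributes 0 ε-transitions.
  aba : 2 ε-transitions
  a|b|aba : 8 ε-transitions

8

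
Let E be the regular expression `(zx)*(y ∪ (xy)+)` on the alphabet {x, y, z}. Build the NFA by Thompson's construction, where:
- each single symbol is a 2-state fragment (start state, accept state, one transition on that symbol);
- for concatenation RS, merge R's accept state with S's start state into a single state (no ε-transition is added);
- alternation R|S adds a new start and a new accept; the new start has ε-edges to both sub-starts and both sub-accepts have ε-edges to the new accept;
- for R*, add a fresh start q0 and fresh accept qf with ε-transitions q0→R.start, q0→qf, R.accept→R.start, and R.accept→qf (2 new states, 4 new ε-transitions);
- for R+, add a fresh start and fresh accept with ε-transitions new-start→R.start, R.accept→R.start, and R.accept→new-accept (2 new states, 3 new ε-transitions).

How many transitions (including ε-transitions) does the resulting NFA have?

Building bottom-up:
Each of the 5 symbol leaves contributes 1 transition (1 symbol, 0 ε).
  zx = 2 transitions (2 symbol, 0 ε)
  (zx)* = 6 transitions (2 symbol, 4 ε)
  xy = 2 transitions (2 symbol, 0 ε)
  (xy)+ = 5 transitions (2 symbol, 3 ε)
  y ∪ (xy)+ = 10 transitions (3 symbol, 7 ε)
  (zx)*(y ∪ (xy)+) = 16 transitions (5 symbol, 11 ε)

16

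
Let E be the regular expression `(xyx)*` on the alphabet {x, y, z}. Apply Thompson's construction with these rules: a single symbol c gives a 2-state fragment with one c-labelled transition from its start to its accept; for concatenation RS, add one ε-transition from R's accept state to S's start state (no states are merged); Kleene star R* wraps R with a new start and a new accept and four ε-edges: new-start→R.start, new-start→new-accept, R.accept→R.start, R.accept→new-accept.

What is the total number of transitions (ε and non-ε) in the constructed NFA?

Per subexpression:
Each of the 3 symbol leaves contributes 1 transition (1 symbol, 0 ε).
  xyx : 5 transitions (3 symbol, 2 ε)
  (xyx)* : 9 transitions (3 symbol, 6 ε)

9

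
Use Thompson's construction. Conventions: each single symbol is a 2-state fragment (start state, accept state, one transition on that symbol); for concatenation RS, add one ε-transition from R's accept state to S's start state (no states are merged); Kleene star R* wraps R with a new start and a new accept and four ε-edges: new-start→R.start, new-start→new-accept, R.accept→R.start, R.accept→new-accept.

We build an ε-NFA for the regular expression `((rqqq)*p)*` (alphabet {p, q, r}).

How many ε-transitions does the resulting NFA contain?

12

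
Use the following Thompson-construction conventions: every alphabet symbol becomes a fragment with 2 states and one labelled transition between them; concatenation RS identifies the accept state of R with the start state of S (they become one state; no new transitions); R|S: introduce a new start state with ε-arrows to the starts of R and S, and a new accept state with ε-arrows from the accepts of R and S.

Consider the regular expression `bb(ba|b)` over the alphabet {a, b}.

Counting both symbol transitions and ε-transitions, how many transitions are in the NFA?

Building bottom-up:
Each of the 5 symbol leaves contributes 1 transition (1 symbol, 0 ε).
  ba : 2 transitions (2 symbol, 0 ε)
  ba|b : 7 transitions (3 symbol, 4 ε)
  bb(ba|b) : 9 transitions (5 symbol, 4 ε)

9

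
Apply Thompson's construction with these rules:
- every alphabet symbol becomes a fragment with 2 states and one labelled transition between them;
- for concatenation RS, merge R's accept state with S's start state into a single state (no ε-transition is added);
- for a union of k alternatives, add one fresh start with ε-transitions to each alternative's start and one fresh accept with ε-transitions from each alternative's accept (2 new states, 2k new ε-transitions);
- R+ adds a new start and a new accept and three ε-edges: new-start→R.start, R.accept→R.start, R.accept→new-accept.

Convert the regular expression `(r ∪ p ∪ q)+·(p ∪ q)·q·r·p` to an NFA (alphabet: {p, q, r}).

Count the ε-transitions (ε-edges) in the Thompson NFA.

13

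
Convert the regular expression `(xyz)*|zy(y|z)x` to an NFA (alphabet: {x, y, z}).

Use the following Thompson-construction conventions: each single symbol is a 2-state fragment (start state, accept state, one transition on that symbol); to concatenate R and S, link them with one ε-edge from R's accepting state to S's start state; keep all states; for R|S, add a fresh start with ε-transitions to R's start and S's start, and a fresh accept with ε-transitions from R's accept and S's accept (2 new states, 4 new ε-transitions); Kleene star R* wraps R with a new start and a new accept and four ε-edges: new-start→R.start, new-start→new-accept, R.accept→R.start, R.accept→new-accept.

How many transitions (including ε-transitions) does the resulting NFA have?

25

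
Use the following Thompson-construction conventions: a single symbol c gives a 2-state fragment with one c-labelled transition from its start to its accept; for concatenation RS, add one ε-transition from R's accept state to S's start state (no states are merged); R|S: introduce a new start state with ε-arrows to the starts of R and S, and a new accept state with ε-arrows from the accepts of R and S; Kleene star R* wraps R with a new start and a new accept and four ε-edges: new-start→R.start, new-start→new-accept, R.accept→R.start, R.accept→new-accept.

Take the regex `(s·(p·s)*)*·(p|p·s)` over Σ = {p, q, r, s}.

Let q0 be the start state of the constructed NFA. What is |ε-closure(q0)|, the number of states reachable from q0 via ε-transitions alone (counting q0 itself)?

Compute the ε-closure size of each fragment's start state recursively; a symbol fragment's start has no outgoing ε-edge, so its closure is just itself (size 1).
  p·s : same as the first factor's closure: |closure| = 1
  (p·s)* : the star's fresh start ε-reaches both the body's start and the fresh accept: |closure| = 2 + 1 = 3
  s·(p·s)* : |closure| equals the left operand's closure size = 1 (its accept is not ε-reachable, so the closure stops there)
  (s·(p·s)*)* : |closure| = 1 (new start) + 1 (body) + 1 (new accept) = 3
  p·s : |closure| equals the left operand's closure size = 1 (its accept is not ε-reachable, so the closure stops there)
  p|p·s : |closure| = 1 + 1 + 1 = 3 (the new accept is not ε-reachable since no branch accepts ε)
  (s·(p·s)*)*·(p|p·s) : the left operand accepts ε, so the closure extends into the next operand (via the concat ε-link); |closure| = 3 + 3 = 6

6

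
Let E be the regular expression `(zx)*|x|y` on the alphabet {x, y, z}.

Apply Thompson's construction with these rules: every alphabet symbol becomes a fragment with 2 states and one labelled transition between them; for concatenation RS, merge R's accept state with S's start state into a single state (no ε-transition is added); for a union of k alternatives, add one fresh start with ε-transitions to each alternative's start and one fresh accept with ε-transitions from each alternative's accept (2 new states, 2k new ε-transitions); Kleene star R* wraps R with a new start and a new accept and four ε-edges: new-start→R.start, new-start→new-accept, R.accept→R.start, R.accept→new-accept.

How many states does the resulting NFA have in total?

11

Bottom-up over the parse tree:
Each of the 4 symbol leaves contributes a 2-state fragment.
  zx : 3 states
  (zx)* : 5 states
  (zx)*|x|y : 11 states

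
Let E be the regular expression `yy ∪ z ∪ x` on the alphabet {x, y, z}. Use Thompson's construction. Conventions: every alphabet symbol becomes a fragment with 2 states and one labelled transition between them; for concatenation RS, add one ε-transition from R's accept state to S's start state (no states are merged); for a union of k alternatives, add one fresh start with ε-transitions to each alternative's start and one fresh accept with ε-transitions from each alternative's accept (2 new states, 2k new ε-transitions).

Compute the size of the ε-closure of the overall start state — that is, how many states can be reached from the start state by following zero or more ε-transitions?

Let C(F) = |ε-closure(F.start)| within fragment F, and note whether F accepts ε. Symbol fragments have C = 1 and do not accept ε. Then:
  yy : same as the first factor's closure: |closure| = 1
  yy ∪ z ∪ x : |closure| = 1 + 1 + 1 + 1 = 4 (the new accept is not ε-reachable since no branch accepts ε)

4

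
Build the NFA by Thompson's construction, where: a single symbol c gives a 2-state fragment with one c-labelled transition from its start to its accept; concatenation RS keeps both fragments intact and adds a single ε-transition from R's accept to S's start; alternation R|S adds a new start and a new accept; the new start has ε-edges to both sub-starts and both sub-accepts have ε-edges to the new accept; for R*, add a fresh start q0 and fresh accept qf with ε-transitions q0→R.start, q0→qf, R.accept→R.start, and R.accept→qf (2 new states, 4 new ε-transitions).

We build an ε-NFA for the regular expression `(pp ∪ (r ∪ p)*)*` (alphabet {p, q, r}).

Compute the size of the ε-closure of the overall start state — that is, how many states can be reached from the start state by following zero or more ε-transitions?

10

Compute the ε-closure size of each fragment's start state recursively; a symbol fragment's start has no outgoing ε-edge, so its closure is just itself (size 1).
  pp : |ε-closure| equals the left operand's closure size = 1 (its accept is not ε-reachable, so the closure stops there)
  r ∪ p : new start ε-reaches every alternative's start; none of them accept ε, so the new accept is not reached: |ε-closure| = 1 + 1 + 1 = 3
  (r ∪ p)* : |ε-closure| = 1 (new start) + 3 (body) + 1 (new accept) = 5
  pp ∪ (r ∪ p)* : |ε-closure| = 1 (new start) + (1 + 5) + 1 (new accept, since some branch ε-reaches its own accept) = 8
  (pp ∪ (r ∪ p)*)* : the star's fresh start ε-reaches both the body's start and the fresh accept: |ε-closure| = 2 + 8 = 10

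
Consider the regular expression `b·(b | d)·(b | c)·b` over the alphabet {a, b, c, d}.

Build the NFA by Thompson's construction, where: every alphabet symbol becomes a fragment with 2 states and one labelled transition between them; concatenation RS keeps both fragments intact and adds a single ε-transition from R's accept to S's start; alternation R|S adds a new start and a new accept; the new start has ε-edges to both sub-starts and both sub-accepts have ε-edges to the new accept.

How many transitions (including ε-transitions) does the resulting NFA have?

Bottom-up over the parse tree:
Each of the 6 symbol leaves contributes 1 transition (1 symbol, 0 ε).
  b | d = 6 transitions (2 symbol, 4 ε)
  b | c = 6 transitions (2 symbol, 4 ε)
  b·(b | d)·(b | c)·b = 17 transitions (6 symbol, 11 ε)

17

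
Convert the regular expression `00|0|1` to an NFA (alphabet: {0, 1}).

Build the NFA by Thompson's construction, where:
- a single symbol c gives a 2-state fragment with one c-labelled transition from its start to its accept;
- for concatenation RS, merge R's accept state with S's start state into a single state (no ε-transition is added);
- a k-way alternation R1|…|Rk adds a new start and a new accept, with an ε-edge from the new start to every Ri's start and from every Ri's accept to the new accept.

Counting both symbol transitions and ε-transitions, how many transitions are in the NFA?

Building bottom-up:
Each of the 4 symbol leaves contributes 1 transition (1 symbol, 0 ε).
  00 : 2 transitions (2 symbol, 0 ε)
  00|0|1 : 10 transitions (4 symbol, 6 ε)

10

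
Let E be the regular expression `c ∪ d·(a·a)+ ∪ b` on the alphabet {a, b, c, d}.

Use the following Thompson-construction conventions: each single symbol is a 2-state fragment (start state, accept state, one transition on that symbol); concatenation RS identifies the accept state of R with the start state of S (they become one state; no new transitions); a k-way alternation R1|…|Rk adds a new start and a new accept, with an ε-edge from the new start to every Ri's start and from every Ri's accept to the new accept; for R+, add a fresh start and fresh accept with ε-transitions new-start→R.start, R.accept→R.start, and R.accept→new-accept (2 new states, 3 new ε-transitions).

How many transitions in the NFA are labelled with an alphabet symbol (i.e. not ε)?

5

Bottom-up over the parse tree:
Each of the 5 symbol leaves contributes exactly 1 symbol transition.
  a·a — 2 symbol transitions
  (a·a)+ — 2 symbol transitions
  d·(a·a)+ — 3 symbol transitions
  c ∪ d·(a·a)+ ∪ b — 5 symbol transitions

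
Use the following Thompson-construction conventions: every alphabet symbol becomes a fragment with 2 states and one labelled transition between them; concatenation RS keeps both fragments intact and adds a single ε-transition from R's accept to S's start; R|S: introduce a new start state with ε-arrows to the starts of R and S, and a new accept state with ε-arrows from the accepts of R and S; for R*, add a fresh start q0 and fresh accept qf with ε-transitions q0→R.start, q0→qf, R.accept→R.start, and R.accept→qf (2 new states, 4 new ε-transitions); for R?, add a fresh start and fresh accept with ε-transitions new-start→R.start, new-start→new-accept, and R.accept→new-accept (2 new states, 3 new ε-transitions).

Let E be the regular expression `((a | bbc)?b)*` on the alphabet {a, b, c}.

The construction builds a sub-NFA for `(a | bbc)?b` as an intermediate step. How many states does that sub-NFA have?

14

Fragment for `(a | bbc)?b`:
Each of the 5 symbol leaves contributes a 2-state fragment.
  bbc → 6 states
  a | bbc → 10 states
  (a | bbc)? → 12 states
  (a | bbc)?b → 14 states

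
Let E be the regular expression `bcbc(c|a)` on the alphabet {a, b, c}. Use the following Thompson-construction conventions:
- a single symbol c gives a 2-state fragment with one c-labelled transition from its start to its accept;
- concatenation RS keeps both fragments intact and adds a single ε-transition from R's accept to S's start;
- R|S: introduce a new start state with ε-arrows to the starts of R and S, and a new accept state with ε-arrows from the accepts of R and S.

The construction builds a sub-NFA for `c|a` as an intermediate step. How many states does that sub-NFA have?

Fragment for `c|a`:
Each of the 2 symbol leaves contributes a 2-state fragment.
  c|a = 6 states

6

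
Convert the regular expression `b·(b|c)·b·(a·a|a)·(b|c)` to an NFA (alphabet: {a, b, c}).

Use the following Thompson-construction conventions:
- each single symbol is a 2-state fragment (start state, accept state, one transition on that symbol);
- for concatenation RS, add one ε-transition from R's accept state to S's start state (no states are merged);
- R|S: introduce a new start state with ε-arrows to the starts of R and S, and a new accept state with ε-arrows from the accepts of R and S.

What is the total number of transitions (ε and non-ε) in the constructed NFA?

26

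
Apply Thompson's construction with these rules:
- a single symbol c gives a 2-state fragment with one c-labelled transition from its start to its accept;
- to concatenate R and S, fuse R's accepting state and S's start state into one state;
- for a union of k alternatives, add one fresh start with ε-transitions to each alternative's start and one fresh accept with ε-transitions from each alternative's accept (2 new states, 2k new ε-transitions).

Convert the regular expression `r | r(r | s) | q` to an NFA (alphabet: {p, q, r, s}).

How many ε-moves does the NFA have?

Per subexpression:
Each of the 5 symbol leaves contributes 0 ε-transitions.
  r | s = 4 ε-transitions
  r(r | s) = 4 ε-transitions
  r | r(r | s) | q = 10 ε-transitions

10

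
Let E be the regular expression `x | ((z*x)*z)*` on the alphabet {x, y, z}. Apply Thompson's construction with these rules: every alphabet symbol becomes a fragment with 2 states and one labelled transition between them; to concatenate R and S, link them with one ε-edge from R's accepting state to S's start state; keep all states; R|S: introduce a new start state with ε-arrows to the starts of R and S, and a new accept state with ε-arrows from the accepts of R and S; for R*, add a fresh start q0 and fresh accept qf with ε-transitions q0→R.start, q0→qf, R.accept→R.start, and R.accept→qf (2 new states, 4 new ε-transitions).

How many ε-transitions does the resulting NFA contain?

18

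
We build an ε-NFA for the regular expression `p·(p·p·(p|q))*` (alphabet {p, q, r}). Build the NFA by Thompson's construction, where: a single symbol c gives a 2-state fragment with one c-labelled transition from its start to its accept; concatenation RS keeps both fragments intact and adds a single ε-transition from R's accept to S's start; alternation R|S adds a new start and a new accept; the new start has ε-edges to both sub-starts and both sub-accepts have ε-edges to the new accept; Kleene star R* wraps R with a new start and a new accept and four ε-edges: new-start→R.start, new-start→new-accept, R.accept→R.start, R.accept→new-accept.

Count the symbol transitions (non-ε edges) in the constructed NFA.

5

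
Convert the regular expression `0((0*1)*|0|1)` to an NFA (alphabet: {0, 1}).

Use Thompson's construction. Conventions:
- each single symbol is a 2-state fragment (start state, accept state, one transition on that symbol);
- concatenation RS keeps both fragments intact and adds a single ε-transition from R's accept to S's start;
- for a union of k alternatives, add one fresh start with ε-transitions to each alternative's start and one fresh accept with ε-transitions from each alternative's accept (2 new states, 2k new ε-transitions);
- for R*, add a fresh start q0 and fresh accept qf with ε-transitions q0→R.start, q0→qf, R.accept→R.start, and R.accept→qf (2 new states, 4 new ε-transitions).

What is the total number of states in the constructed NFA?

16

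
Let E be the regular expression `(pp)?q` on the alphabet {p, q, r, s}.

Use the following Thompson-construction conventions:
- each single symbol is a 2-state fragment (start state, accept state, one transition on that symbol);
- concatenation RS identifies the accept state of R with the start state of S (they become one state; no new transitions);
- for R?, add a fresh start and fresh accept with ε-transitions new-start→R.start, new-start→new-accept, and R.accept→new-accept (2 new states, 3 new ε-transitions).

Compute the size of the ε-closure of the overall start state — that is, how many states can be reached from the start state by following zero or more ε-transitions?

Let C(F) = |ε-closure(F.start)| within fragment F, and note whether F accepts ε. Symbol fragments have C = 1 and do not accept ε. Then:
  pp — same as the first factor's closure: |ε-closure| = 1
  (pp)? — |ε-closure| = 1 (new start) + 1 (body) + 1 (new accept, via ε) = 3
  (pp)?q — |ε-closure| = 3 + (1−1) = 3 (closure spills across the concat boundary because the left factor accepts ε)

3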